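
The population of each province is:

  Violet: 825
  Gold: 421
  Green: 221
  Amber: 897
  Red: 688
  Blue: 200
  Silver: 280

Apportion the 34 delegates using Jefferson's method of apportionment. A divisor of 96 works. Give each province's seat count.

With modified divisor 96: modified quotas Violet 8.594, Gold 4.385, Green 2.302, Amber 9.344, Red 7.167, Blue 2.083, Silver 2.917.
Rounding down: Violet 8, Gold 4, Green 2, Amber 9, Red 7, Blue 2, Silver 2 (total 34).

Violet: 8, Gold: 4, Green: 2, Amber: 9, Red: 7, Blue: 2, Silver: 2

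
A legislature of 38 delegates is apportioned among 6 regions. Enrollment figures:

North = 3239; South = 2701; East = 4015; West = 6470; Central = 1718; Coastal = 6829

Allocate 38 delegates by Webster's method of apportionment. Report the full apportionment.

Standard divisor 24972/38 ≈ 657.158; standard quotas: North 4.929, South 4.110, East 6.110, West 9.845, Central 2.614, Coastal 10.392.
Rounding to the nearest integer gives North 5, South 4, East 6, West 10, Central 3, Coastal 10 — total 38, matching the house size, so no adjustment is needed.

North 5, South 4, East 6, West 10, Central 3, Coastal 10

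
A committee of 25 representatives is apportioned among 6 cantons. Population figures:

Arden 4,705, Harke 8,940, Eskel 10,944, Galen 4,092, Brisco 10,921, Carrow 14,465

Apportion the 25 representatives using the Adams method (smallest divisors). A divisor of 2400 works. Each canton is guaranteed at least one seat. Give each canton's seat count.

Arden=2; Harke=4; Eskel=5; Galen=2; Brisco=5; Carrow=7

With modified divisor 2400: modified quotas Arden 1.960, Harke 3.725, Eskel 4.560, Galen 1.705, Brisco 4.550, Carrow 6.027.
Rounding up: Arden 2, Harke 4, Eskel 5, Galen 2, Brisco 5, Carrow 7 (total 25).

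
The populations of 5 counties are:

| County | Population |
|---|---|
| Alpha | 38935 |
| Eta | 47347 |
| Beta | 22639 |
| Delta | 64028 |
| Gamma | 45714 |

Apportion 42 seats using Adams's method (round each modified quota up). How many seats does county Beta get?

5

Standard divisor 218663/42 ≈ 5206.262; standard quotas: Alpha 7.478, Eta 9.094, Beta 4.348, Delta 12.298, Gamma 8.781.
Rounding up gives 8, 10, 5, 13, 9 = 45 seats, so the divisor must be adjusted.
With modified divisor 5600: modified quotas Alpha 6.953, Eta 8.455, Beta 4.043, Delta 11.434, Gamma 8.163.
Rounding up: Alpha 7, Eta 9, Beta 5, Delta 12, Gamma 9 (total 42).
Beta receives 5.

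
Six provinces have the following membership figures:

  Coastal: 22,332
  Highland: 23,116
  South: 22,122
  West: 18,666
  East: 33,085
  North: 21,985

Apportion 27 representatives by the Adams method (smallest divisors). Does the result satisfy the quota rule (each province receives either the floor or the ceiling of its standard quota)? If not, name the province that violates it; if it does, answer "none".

none

Standard quotas: Coastal 4.267, Highland 4.417, South 4.227, West 3.567, East 6.322, North 4.201.
Adams allocation: Coastal 4, Highland 5, South 4, West 4, East 6, North 4.
Every allocation lies between the lower and upper quota.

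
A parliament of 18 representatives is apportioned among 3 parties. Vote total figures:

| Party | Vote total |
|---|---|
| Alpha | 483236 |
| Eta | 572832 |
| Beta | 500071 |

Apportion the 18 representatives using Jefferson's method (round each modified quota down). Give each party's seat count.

Standard divisor 1556139/18 ≈ 86452.167; standard quotas: Alpha 5.590, Eta 6.626, Beta 5.784.
Rounding down gives 5, 6, 5 = 16 seats, so the divisor must be adjusted.
With modified divisor 81200: modified quotas Alpha 5.951, Eta 7.055, Beta 6.159.
Rounding down: Alpha 5, Eta 7, Beta 6 (total 18).

Alpha=5; Eta=7; Beta=6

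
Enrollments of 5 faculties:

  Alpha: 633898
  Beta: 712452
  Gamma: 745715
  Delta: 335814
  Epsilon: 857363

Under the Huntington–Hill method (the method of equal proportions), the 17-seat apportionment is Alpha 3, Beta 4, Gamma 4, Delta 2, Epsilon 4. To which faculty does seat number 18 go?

Priority for the next seat is population ÷ (√(s·(s+1))).
Priorities: Alpha 182990.590, Beta 159309.110, Gamma 166746.943, Delta 137095.491, Epsilon 191712.195.
Highest priority: Epsilon.

Epsilon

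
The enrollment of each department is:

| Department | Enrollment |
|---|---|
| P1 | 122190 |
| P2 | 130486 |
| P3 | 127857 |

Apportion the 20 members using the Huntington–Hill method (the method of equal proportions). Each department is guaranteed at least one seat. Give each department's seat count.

With divisor 19292: modified quotas P1 6.334, P2 6.764, P3 6.627.
Geometric-mean thresholds: P1 √(6·7)=6.481, P2 √(6·7)=6.481, P3 √(6·7)=6.481.
Each quota rounded against its threshold gives P1 6, P2 7, P3 7 (total 20).

P1 6; P2 7; P3 7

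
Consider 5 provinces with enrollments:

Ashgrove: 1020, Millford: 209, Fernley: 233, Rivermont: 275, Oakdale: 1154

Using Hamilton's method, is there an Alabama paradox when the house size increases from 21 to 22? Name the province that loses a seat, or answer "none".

Millford

At 21 seats: Ashgrove 7, Millford 2, Fernley 2, Rivermont 2, Oakdale 8.
At 22 seats: Ashgrove 8, Millford 1, Fernley 2, Rivermont 2, Oakdale 9.
Millford drops from 2 to 1.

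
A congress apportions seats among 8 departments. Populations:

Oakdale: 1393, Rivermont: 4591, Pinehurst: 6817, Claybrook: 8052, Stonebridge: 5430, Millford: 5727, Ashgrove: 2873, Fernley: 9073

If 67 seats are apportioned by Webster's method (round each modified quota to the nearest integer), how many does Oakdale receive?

Standard divisor 43956/67 ≈ 656.06; standard quotas: Oakdale 2.123, Rivermont 6.998, Pinehurst 10.391, Claybrook 12.273, Stonebridge 8.277, Millford 8.729, Ashgrove 4.379, Fernley 13.830.
Rounding to the nearest integer gives 2, 7, 10, 12, 8, 9, 4, 14 = 66 seats, so the divisor must be adjusted.
With modified divisor 647: modified quotas Oakdale 2.153, Rivermont 7.096, Pinehurst 10.536, Claybrook 12.445, Stonebridge 8.393, Millford 8.852, Ashgrove 4.440, Fernley 14.023.
Rounding to the nearest integer: Oakdale 2, Rivermont 7, Pinehurst 11, Claybrook 12, Stonebridge 8, Millford 9, Ashgrove 4, Fernley 14 (total 67).
Oakdale receives 2.

2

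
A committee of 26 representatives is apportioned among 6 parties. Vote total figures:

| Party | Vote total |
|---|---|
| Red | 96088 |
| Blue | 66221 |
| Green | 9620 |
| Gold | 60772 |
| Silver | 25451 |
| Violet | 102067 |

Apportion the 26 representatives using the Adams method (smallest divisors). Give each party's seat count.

Red=7, Blue=5, Green=1, Gold=4, Silver=2, Violet=7

Standard divisor 360219/26 ≈ 13854.577; standard quotas: Red 6.935, Blue 4.780, Green 0.694, Gold 4.386, Silver 1.837, Violet 7.367.
Rounding up gives 7, 5, 1, 5, 2, 8 = 28 seats, so the divisor must be adjusted.
With modified divisor 15600: modified quotas Red 6.159, Blue 4.245, Green 0.617, Gold 3.896, Silver 1.631, Violet 6.543.
Rounding up: Red 7, Blue 5, Green 1, Gold 4, Silver 2, Violet 7 (total 26).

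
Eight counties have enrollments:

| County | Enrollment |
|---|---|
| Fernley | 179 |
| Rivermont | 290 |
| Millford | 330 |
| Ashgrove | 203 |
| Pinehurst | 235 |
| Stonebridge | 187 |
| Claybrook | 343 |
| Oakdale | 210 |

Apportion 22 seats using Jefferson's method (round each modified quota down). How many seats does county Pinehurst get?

3

Standard divisor 1977/22 ≈ 89.864; standard quotas: Fernley 1.992, Rivermont 3.227, Millford 3.672, Ashgrove 2.259, Pinehurst 2.615, Stonebridge 2.081, Claybrook 3.817, Oakdale 2.337.
Rounding down gives 1, 3, 3, 2, 2, 2, 3, 2 = 18 seats, so the divisor must be adjusted.
With modified divisor 75: modified quotas Fernley 2.387, Rivermont 3.867, Millford 4.400, Ashgrove 2.707, Pinehurst 3.133, Stonebridge 2.493, Claybrook 4.573, Oakdale 2.800.
Rounding down: Fernley 2, Rivermont 3, Millford 4, Ashgrove 2, Pinehurst 3, Stonebridge 2, Claybrook 4, Oakdale 2 (total 22).
Pinehurst receives 3.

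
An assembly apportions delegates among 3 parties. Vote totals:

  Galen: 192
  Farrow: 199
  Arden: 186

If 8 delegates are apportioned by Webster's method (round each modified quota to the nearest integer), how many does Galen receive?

Standard divisor 577/8 ≈ 72.125; standard quotas: Galen 2.662, Farrow 2.759, Arden 2.579.
Rounding to the nearest integer gives 3, 3, 3 = 9 seats, so the divisor must be adjusted.
With modified divisor 76: modified quotas Galen 2.526, Farrow 2.618, Arden 2.447.
Rounding to the nearest integer: Galen 3, Farrow 3, Arden 2 (total 8).
Galen receives 3.

3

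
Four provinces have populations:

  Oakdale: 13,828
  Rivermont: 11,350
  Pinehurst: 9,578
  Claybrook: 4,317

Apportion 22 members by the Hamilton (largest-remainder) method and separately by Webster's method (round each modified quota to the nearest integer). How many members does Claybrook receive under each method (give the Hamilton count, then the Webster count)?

3 and 2

Hamilton: Oakdale 8, Rivermont 6, Pinehurst 5, Claybrook 3.
Webster: Oakdale 8, Rivermont 7, Pinehurst 5, Claybrook 2.
Claybrook gets 3 under Hamilton and 2 under Webster.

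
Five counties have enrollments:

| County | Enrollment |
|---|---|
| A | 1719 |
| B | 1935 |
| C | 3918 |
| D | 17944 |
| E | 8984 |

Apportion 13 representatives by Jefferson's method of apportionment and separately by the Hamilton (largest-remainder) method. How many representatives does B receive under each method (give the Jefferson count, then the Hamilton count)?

Jefferson: A 0, B 0, C 1, D 8, E 4.
Hamilton: A 1, B 1, C 1, D 7, E 3.
B gets 0 under Jefferson and 1 under Hamilton.

0 and 1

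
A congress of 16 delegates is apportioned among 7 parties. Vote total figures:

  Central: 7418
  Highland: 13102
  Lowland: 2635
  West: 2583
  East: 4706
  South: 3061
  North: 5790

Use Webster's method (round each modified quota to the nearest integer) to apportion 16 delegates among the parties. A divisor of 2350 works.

With modified divisor 2350: modified quotas Central 3.157, Highland 5.575, Lowland 1.121, West 1.099, East 2.003, South 1.303, North 2.464.
Rounding to the nearest integer: Central 3, Highland 6, Lowland 1, West 1, East 2, South 1, North 2 (total 16).

Central 3, Highland 6, Lowland 1, West 1, East 2, South 1, North 2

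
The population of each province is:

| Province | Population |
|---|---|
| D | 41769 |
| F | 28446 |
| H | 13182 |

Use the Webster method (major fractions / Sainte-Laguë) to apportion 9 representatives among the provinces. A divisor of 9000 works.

With modified divisor 9000: modified quotas D 4.641, F 3.161, H 1.465.
Rounding to the nearest integer: D 5, F 3, H 1 (total 9).

D=5, F=3, H=1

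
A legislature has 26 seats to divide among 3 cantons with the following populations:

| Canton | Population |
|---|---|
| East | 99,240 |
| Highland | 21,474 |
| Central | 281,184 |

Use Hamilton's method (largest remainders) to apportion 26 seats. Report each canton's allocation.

East 7; Highland 1; Central 18

The standard divisor is 401898/26 ≈ 15457.615.
Standard quotas: East 6.4201, Highland 1.3892, Central 18.1906.
Lower quotas: East 6, Highland 1, Central 18 (sum 25, leaving 1 seat).
Remainders in descending order: East 0.4201, Highland 0.3892, Central 0.1906.
The surplus seat goes to East.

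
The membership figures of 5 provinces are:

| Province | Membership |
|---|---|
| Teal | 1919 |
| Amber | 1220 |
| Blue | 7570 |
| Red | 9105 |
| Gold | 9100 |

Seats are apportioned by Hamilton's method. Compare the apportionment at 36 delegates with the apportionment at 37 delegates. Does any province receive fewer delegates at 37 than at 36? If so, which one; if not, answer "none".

Amber

At 36 seats: Teal 2, Amber 2, Blue 10, Red 11, Gold 11.
At 37 seats: Teal 2, Amber 1, Blue 10, Red 12, Gold 12.
Amber drops from 2 to 1.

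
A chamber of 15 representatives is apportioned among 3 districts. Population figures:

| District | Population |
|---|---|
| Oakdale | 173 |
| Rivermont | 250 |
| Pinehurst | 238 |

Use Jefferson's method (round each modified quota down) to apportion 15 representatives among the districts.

Oakdale 4; Rivermont 6; Pinehurst 5

Standard divisor 661/15 ≈ 44.067; standard quotas: Oakdale 3.926, Rivermont 5.673, Pinehurst 5.401.
Rounding down gives 3, 5, 5 = 13 seats, so the divisor must be adjusted.
With modified divisor 40: modified quotas Oakdale 4.325, Rivermont 6.250, Pinehurst 5.950.
Rounding down: Oakdale 4, Rivermont 6, Pinehurst 5 (total 15).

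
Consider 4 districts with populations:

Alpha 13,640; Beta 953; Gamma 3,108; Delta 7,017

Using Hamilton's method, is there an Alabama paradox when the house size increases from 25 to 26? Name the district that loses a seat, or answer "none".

At 25 seats: Alpha 14, Beta 1, Gamma 3, Delta 7.
At 26 seats: Alpha 14, Beta 1, Gamma 3, Delta 8.
No district's allocation decreased.

none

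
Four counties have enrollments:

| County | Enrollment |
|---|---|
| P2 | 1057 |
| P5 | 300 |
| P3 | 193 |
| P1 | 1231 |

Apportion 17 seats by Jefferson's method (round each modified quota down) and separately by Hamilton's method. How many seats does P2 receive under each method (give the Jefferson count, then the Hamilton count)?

7 and 6

Jefferson: P2 7, P5 1, P3 1, P1 8.
Hamilton: P2 6, P5 2, P3 1, P1 8.
P2 gets 7 under Jefferson and 6 under Hamilton.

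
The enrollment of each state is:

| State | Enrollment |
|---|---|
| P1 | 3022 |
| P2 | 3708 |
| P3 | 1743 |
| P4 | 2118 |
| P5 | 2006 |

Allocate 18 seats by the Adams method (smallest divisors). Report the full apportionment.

Standard divisor 12597/18 ≈ 699.833; standard quotas: P1 4.318, P2 5.298, P3 2.491, P4 3.026, P5 2.866.
Rounding up gives 5, 6, 3, 4, 3 = 21 seats, so the divisor must be adjusted.
With modified divisor 800: modified quotas P1 3.777, P2 4.635, P3 2.179, P4 2.647, P5 2.507.
Rounding up: P1 4, P2 5, P3 3, P4 3, P5 3 (total 18).

P1=4, P2=5, P3=3, P4=3, P5=3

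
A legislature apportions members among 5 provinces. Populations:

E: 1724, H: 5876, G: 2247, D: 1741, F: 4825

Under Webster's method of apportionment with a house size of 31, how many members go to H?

12

Standard divisor 16413/31 ≈ 529.452; standard quotas: E 3.256, H 11.098, G 4.244, D 3.288, F 9.113.
Rounding to the nearest integer gives 3, 11, 4, 3, 9 = 30 seats, so the divisor must be adjusted.
With modified divisor 510: modified quotas E 3.380, H 11.522, G 4.406, D 3.414, F 9.461.
Rounding to the nearest integer: E 3, H 12, G 4, D 3, F 9 (total 31).
H receives 12.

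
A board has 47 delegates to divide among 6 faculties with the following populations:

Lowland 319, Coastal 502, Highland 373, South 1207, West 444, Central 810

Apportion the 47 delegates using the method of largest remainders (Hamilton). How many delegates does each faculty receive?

Standard divisor: 3655 ÷ 47 ≈ 77.766.
Standard quotas: Lowland 4.102, Coastal 6.455, Highland 4.796, South 15.521, West 5.709, Central 10.416.
Lower quotas: Lowland 4, Coastal 6, Highland 4, South 15, West 5, Central 10 (sum 44, leaving 3 seats).
Remainders in descending order: Highland 0.796, West 0.709, South 0.521, Coastal 0.455, Central 0.416, Lowland 0.102.
Largest remainders: Highland, West, South receive the extra seats.

Lowland 4; Coastal 6; Highland 5; South 16; West 6; Central 10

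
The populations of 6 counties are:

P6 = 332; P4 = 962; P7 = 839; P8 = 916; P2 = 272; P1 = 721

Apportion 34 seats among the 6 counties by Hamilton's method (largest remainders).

The standard divisor is 4042/34 ≈ 118.882.
Standard quotas: P6 2.793, P4 8.092, P7 7.057, P8 7.705, P2 2.288, P1 6.065.
Lower quotas: P6 2, P4 8, P7 7, P8 7, P2 2, P1 6 (sum 32, leaving 2 seats).
Remainders in descending order: P6 0.793, P8 0.705, P2 0.288, P4 0.092, P1 0.065, P7 0.057.
Largest remainders: P6, P8 receive the extra seats.

P6 3, P4 8, P7 7, P8 8, P2 2, P1 6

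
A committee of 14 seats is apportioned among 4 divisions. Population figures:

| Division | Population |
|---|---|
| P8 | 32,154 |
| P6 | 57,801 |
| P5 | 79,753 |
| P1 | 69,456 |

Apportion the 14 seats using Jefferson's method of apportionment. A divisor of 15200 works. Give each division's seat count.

P8 2, P6 3, P5 5, P1 4

With modified divisor 15200: modified quotas P8 2.115, P6 3.803, P5 5.247, P1 4.569.
Rounding down: P8 2, P6 3, P5 5, P1 4 (total 14).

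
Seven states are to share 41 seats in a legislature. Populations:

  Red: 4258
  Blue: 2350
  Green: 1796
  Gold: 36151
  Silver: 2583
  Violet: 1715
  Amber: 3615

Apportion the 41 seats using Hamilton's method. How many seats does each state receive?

Red: 3; Blue: 2; Green: 2; Gold: 28; Silver: 2; Violet: 1; Amber: 3

Standard divisor: 52468 ÷ 41 ≈ 1279.707.
Standard quotas: Red 3.3273, Blue 1.8364, Green 1.4034, Gold 28.2494, Silver 2.0184, Violet 1.3402, Amber 2.8249.
Lower quotas: Red 3, Blue 1, Green 1, Gold 28, Silver 2, Violet 1, Amber 2 (sum 38, leaving 3 seats).
Remainders in descending order: Blue 0.8364, Amber 0.8249, Green 0.4034, Violet 0.3402, Red 0.3273, Gold 0.2494, Silver 0.0184.
The surplus seats go to Blue, Amber, Green.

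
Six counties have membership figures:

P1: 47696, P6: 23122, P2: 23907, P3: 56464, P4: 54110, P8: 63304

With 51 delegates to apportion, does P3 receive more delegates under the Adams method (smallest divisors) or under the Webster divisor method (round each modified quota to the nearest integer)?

Adams: P1 9, P6 5, P2 5, P3 10, P4 10, P8 12.
Webster: P1 9, P6 4, P2 5, P3 11, P4 10, P8 12.
P3 gets 10 under Adams and 11 under Webster.

Webster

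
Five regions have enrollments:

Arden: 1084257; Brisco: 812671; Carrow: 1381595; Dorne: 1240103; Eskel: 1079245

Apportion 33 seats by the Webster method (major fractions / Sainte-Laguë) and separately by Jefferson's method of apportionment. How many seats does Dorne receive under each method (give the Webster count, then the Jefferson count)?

Webster: Arden 7, Brisco 5, Carrow 8, Dorne 7, Eskel 6.
Jefferson: Arden 6, Brisco 5, Carrow 8, Dorne 8, Eskel 6.
Dorne gets 7 under Webster and 8 under Jefferson.

7 and 8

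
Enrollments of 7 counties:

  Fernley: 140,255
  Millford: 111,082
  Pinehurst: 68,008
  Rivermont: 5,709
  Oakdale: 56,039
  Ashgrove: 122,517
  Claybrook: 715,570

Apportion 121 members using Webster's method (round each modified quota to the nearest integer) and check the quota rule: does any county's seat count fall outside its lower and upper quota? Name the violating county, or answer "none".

Standard quotas: Fernley 13.920, Millford 11.025, Pinehurst 6.750, Rivermont 0.567, Oakdale 5.562, Ashgrove 12.159, Claybrook 71.018.
Webster allocation: Fernley 14, Millford 11, Pinehurst 7, Rivermont 1, Oakdale 6, Ashgrove 12, Claybrook 70.
Claybrook has quota 71.018 (lower 71, upper 72) but receives 70 — outside the quota interval.

Claybrook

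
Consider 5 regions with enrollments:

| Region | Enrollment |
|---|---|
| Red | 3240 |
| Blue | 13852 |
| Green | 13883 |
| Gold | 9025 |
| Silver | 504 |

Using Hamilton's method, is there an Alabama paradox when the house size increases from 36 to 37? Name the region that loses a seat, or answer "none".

At 36 seats: Red 3, Blue 12, Green 12, Gold 8, Silver 1.
At 37 seats: Red 3, Blue 13, Green 13, Gold 8, Silver 0.
Silver drops from 1 to 0.

Silver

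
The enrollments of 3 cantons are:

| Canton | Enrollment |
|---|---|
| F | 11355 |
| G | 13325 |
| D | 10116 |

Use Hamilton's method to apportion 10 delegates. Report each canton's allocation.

Total 34796; standard divisor 34796/10 ≈ 3479.6.
Standard quotas: F 3.2633, G 3.8295, D 2.9072.
Lower quotas: F 3, G 3, D 2 (sum 8, leaving 2 seats).
Remainders in descending order: D 0.9072, G 0.8295, F 0.2633.
Largest remainders: D, G receive the extra seats.

F: 3, G: 4, D: 3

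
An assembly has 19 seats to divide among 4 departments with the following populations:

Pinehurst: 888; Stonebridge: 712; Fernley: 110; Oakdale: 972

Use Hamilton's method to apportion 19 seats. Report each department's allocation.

Pinehurst=6, Stonebridge=5, Fernley=1, Oakdale=7

Total 2682; standard divisor 2682/19 ≈ 141.158.
Standard quotas: Pinehurst 6.291, Stonebridge 5.044, Fernley 0.779, Oakdale 6.886.
Lower quotas: Pinehurst 6, Stonebridge 5, Fernley 0, Oakdale 6 (sum 17, leaving 2 seats).
Remainders in descending order: Oakdale 0.886, Fernley 0.779, Pinehurst 0.291, Stonebridge 0.044.
Largest remainders: Oakdale, Fernley receive the extra seats.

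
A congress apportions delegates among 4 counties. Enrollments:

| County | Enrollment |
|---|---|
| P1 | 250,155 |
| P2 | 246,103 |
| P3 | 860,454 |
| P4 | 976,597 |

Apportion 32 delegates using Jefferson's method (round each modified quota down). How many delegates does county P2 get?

3

Standard divisor 2333309/32 ≈ 72915.906; standard quotas: P1 3.431, P2 3.375, P3 11.801, P4 13.393.
Rounding down gives 3, 3, 11, 13 = 30 seats, so the divisor must be adjusted.
With modified divisor 68000: modified quotas P1 3.679, P2 3.619, P3 12.654, P4 14.362.
Rounding down: P1 3, P2 3, P3 12, P4 14 (total 32).
P2 receives 3.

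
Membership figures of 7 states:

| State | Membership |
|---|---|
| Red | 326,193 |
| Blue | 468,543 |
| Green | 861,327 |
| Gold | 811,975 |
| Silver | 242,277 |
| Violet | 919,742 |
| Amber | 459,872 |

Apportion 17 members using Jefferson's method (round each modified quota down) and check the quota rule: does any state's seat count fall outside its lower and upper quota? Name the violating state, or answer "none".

none

Standard quotas: Red 1.356, Blue 1.948, Green 3.580, Gold 3.375, Silver 1.007, Violet 3.823, Amber 1.911.
Jefferson allocation: Red 1, Blue 2, Green 4, Gold 3, Silver 1, Violet 4, Amber 2.
Every allocation lies between the lower and upper quota.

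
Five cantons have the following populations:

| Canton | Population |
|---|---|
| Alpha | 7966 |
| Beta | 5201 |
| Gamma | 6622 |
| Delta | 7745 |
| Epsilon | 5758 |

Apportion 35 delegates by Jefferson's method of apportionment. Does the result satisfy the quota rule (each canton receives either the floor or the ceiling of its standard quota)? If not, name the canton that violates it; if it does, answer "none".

none

Standard quotas: Alpha 8.375, Beta 5.468, Gamma 6.962, Delta 8.142, Epsilon 6.053.
Jefferson allocation: Alpha 9, Beta 5, Gamma 7, Delta 8, Epsilon 6.
Every allocation lies between the lower and upper quota.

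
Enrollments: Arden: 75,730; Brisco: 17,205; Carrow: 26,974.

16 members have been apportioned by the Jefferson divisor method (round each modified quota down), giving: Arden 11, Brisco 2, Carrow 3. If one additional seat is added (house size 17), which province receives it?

Priority for the next seat is population ÷ (current seats + 1).
Priorities: Arden 6310.833, Brisco 5735.000, Carrow 6743.500.
Highest priority: Carrow.

Carrow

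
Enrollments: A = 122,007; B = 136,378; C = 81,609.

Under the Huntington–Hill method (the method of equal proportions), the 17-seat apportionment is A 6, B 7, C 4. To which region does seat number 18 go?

Priority for the next seat is population ÷ (√(s·(s+1))).
Priorities: A 18826.089, B 18224.277, C 18248.327.
Highest priority: A.

A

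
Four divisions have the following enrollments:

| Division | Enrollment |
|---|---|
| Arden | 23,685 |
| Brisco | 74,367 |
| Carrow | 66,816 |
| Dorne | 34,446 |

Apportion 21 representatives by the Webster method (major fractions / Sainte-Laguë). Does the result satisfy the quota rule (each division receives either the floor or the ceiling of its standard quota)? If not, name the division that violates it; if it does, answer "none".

Standard quotas: Arden 2.495, Brisco 7.835, Carrow 7.040, Dorne 3.629.
Webster allocation: Arden 2, Brisco 8, Carrow 7, Dorne 4.
Every allocation lies between the lower and upper quota.

none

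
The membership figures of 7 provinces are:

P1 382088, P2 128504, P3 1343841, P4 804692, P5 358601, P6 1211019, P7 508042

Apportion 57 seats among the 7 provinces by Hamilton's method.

Total 4736787; standard divisor 4736787/57 ≈ 83101.526.
Standard quotas: P1 4.5978, P2 1.5463, P3 16.1711, P4 9.6832, P5 4.3152, P6 14.5728, P7 6.1135.
Lower quotas: P1 4, P2 1, P3 16, P4 9, P5 4, P6 14, P7 6 (sum 54, leaving 3 seats).
Remainders in descending order: P4 0.6832, P1 0.5978, P6 0.5728, P2 0.5463, P5 0.3152, P3 0.1711, P7 0.1135.
The surplus seats go to P4, P1, P6.

P1: 5, P2: 1, P3: 16, P4: 10, P5: 4, P6: 15, P7: 6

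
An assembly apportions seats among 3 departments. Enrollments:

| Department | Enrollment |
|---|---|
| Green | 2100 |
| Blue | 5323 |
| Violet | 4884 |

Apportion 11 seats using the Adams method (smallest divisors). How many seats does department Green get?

Standard divisor 12307/11 ≈ 1118.818; standard quotas: Green 1.877, Blue 4.758, Violet 4.365.
Rounding up gives 2, 5, 5 = 12 seats, so the divisor must be adjusted.
With modified divisor 1300: modified quotas Green 1.615, Blue 4.095, Violet 3.757.
Rounding up: Green 2, Blue 5, Violet 4 (total 11).
Green receives 2.

2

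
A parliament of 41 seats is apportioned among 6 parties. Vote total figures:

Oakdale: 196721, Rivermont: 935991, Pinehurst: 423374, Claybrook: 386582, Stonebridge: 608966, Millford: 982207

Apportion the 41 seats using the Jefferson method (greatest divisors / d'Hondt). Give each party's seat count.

Standard divisor 3533841/41 ≈ 86191.244; standard quotas: Oakdale 2.282, Rivermont 10.859, Pinehurst 4.912, Claybrook 4.485, Stonebridge 7.065, Millford 11.396.
Rounding down gives 2, 10, 4, 4, 7, 11 = 38 seats, so the divisor must be adjusted.
With modified divisor 79900: modified quotas Oakdale 2.462, Rivermont 11.715, Pinehurst 5.299, Claybrook 4.838, Stonebridge 7.622, Millford 12.293.
Rounding down: Oakdale 2, Rivermont 11, Pinehurst 5, Claybrook 4, Stonebridge 7, Millford 12 (total 41).

Oakdale: 2, Rivermont: 11, Pinehurst: 5, Claybrook: 4, Stonebridge: 7, Millford: 12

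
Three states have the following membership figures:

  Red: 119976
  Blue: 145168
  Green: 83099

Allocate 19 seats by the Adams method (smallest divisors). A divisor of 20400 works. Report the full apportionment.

With modified divisor 20400: modified quotas Red 5.881, Blue 7.116, Green 4.073.
Rounding up: Red 6, Blue 8, Green 5 (total 19).

Red=6; Blue=8; Green=5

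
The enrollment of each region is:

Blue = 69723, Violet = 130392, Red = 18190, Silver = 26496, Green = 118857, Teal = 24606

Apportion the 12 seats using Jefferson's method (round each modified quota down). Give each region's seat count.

Standard divisor 388264/12 ≈ 32355.333; standard quotas: Blue 2.155, Violet 4.030, Red 0.562, Silver 0.819, Green 3.673, Teal 0.760.
Rounding down gives 2, 4, 0, 0, 3, 0 = 9 seats, so the divisor must be adjusted.
With modified divisor 25300: modified quotas Blue 2.756, Violet 5.154, Red 0.719, Silver 1.047, Green 4.698, Teal 0.973.
Rounding down: Blue 2, Violet 5, Red 0, Silver 1, Green 4, Teal 0 (total 12).

Blue: 2; Violet: 5; Red: 0; Silver: 1; Green: 4; Teal: 0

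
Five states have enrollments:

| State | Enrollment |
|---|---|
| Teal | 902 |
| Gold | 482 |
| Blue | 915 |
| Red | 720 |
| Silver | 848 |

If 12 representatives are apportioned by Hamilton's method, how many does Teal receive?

The standard divisor is 3867/12 ≈ 322.25.
Standard quotas: Teal 2.799, Gold 1.496, Blue 2.839, Red 2.234, Silver 2.631.
Lower quotas: Teal 2, Gold 1, Blue 2, Red 2, Silver 2 (sum 9, leaving 3 seats).
Remainders in descending order: Blue 0.839, Teal 0.799, Silver 0.631, Gold 0.496, Red 0.234.
The surplus seats go to Blue, Teal, Silver.
Teal receives 3.

3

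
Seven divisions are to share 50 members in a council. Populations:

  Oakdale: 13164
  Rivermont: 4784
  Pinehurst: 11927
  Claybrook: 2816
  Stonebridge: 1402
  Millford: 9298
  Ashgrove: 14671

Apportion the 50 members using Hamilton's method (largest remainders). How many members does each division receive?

Standard divisor: 58062 ÷ 50 ≈ 1161.24.
Standard quotas: Oakdale 11.3362, Rivermont 4.1197, Pinehurst 10.2709, Claybrook 2.4250, Stonebridge 1.2073, Millford 8.0070, Ashgrove 12.6339.
Lower quotas: Oakdale 11, Rivermont 4, Pinehurst 10, Claybrook 2, Stonebridge 1, Millford 8, Ashgrove 12 (sum 48, leaving 2 seats).
Remainders in descending order: Ashgrove 0.6339, Claybrook 0.4250, Oakdale 0.3362, Pinehurst 0.2709, Stonebridge 0.2073, Rivermont 0.1197, Millford 0.0070.
The surplus seats go to Ashgrove, Claybrook.

Oakdale=11; Rivermont=4; Pinehurst=10; Claybrook=3; Stonebridge=1; Millford=8; Ashgrove=13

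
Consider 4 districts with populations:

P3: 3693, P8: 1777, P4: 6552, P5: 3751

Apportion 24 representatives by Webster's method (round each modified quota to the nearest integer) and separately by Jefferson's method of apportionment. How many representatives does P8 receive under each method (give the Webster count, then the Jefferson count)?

Webster: P3 5, P8 3, P4 10, P5 6.
Jefferson: P3 6, P8 2, P4 10, P5 6.
P8 gets 3 under Webster and 2 under Jefferson.

3 and 2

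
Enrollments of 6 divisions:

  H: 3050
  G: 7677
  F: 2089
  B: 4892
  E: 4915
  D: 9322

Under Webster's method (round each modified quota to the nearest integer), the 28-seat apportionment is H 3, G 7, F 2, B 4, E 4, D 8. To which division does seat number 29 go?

Priority for the next seat is population ÷ (current seats + 0.5).
Priorities: H 871.429, G 1023.600, F 835.600, B 1087.111, E 1092.222, D 1096.706.
Highest priority: D.

D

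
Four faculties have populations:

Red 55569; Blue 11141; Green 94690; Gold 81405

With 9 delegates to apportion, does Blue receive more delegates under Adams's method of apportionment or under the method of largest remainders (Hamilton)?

Adams: Red 2, Blue 1, Green 3, Gold 3.
Hamilton: Red 2, Blue 0, Green 4, Gold 3.
Blue gets 1 under Adams and 0 under Hamilton.

Adams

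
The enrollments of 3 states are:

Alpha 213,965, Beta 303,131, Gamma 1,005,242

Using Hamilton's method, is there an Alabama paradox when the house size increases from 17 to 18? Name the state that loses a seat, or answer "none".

At 17 seats: Alpha 3, Beta 3, Gamma 11.
At 18 seats: Alpha 2, Beta 4, Gamma 12.
Alpha drops from 3 to 2.

Alpha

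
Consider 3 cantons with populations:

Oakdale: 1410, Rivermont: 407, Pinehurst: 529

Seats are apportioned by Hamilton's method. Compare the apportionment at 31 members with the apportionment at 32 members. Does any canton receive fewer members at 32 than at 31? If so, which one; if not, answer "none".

none

At 31 seats: Oakdale 19, Rivermont 5, Pinehurst 7.
At 32 seats: Oakdale 19, Rivermont 6, Pinehurst 7.
No canton's allocation decreased.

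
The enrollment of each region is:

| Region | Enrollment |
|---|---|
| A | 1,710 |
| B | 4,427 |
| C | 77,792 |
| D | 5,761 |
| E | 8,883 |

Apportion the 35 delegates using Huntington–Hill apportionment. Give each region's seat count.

A 1, B 2, C 27, D 2, E 3

With divisor 2883: modified quotas A 0.593, B 1.536, C 26.983, D 1.998, E 3.081.
Geometric-mean thresholds: A (min 1), B √(1·2)=1.414, C √(26·27)=26.495, D √(1·2)=1.414, E √(3·4)=3.464.
Each quota rounded against its threshold gives A 1, B 2, C 27, D 2, E 3 (total 35).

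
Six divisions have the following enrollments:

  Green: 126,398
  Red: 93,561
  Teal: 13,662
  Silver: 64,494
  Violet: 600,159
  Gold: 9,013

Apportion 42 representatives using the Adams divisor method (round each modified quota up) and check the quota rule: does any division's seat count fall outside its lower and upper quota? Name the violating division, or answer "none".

Violet

Standard quotas: Green 5.851, Red 4.331, Teal 0.632, Silver 2.986, Violet 27.782, Gold 0.417.
Adams allocation: Green 6, Red 5, Teal 1, Silver 3, Violet 26, Gold 1.
Violet has quota 27.782 (lower 27, upper 28) but receives 26 — outside the quota interval.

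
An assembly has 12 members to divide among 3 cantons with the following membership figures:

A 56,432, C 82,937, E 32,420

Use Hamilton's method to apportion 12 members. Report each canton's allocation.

A=4; C=6; E=2

The standard divisor is 171789/12 ≈ 14315.75.
Standard quotas: A 3.9420, C 5.7934, E 2.2646.
Lower quotas: A 3, C 5, E 2 (sum 10, leaving 2 seats).
Remainders in descending order: A 0.9420, C 0.7934, E 0.2646.
Largest remainders: A, C receive the extra seats.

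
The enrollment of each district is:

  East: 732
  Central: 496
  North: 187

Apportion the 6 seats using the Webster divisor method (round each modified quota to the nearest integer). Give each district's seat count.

East=3; Central=2; North=1

Standard divisor 1415/6 ≈ 235.833; standard quotas: East 3.104, Central 2.103, North 0.793.
Rounding to the nearest integer gives East 3, Central 2, North 1 — total 6, matching the house size, so no adjustment is needed.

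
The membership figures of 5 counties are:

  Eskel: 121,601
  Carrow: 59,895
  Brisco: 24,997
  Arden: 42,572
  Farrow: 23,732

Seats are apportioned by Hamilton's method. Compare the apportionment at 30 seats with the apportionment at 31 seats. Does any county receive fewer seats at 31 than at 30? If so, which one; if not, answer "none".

Farrow

At 30 seats: Eskel 13, Carrow 6, Brisco 3, Arden 5, Farrow 3.
At 31 seats: Eskel 14, Carrow 7, Brisco 3, Arden 5, Farrow 2.
Farrow drops from 3 to 2.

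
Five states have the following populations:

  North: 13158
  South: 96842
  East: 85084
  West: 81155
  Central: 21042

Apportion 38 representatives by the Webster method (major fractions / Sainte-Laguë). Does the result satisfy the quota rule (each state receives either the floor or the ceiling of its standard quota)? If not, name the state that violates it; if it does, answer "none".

Standard quotas: North 1.682, South 12.379, East 10.876, West 10.374, Central 2.690.
Webster allocation: North 2, South 12, East 11, West 10, Central 3.
Every allocation lies between the lower and upper quota.

none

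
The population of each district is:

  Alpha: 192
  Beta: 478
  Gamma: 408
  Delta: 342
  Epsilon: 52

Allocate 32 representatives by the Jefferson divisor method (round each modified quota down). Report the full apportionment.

Standard divisor 1472/32 ≈ 46; standard quotas: Alpha 4.174, Beta 10.391, Gamma 8.870, Delta 7.435, Epsilon 1.130.
Rounding down gives 4, 10, 8, 7, 1 = 30 seats, so the divisor must be adjusted.
With modified divisor 43: modified quotas Alpha 4.465, Beta 11.116, Gamma 9.488, Delta 7.953, Epsilon 1.209.
Rounding down: Alpha 4, Beta 11, Gamma 9, Delta 7, Epsilon 1 (total 32).

Alpha=4; Beta=11; Gamma=9; Delta=7; Epsilon=1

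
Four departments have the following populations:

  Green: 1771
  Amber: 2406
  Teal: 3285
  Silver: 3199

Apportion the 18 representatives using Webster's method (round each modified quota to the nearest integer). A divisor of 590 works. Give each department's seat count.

Green 3; Amber 4; Teal 6; Silver 5

With modified divisor 590: modified quotas Green 3.002, Amber 4.078, Teal 5.568, Silver 5.422.
Rounding to the nearest integer: Green 3, Amber 4, Teal 6, Silver 5 (total 18).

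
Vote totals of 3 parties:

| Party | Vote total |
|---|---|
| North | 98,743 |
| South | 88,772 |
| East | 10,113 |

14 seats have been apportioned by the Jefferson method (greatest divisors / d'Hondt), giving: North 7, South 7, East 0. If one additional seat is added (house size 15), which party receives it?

Priority for the next seat is population ÷ (current seats + 1).
Priorities: North 12342.875, South 11096.500, East 10113.000.
Highest priority: North.

North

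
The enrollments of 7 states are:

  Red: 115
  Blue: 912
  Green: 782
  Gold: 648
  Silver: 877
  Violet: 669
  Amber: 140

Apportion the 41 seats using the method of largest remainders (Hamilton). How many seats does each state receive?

Standard divisor: 4143 ÷ 41 ≈ 101.049.
Standard quotas: Red 1.138, Blue 9.025, Green 7.739, Gold 6.413, Silver 8.679, Violet 6.621, Amber 1.385.
Lower quotas: Red 1, Blue 9, Green 7, Gold 6, Silver 8, Violet 6, Amber 1 (sum 38, leaving 3 seats).
Remainders in descending order: Green 0.739, Silver 0.679, Violet 0.621, Gold 0.413, Amber 0.385, Red 0.138, Blue 0.025.
The surplus seats go to Green, Silver, Violet.

Red 1; Blue 9; Green 8; Gold 6; Silver 9; Violet 7; Amber 1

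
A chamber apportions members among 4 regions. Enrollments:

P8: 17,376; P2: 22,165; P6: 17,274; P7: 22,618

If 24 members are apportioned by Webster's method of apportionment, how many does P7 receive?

7

Standard divisor 79433/24 ≈ 3309.708; standard quotas: P8 5.250, P2 6.697, P6 5.219, P7 6.834.
Rounding to the nearest integer gives P8 5, P2 7, P6 5, P7 7 — total 24, matching the house size, so no adjustment is needed.
P7 receives 7.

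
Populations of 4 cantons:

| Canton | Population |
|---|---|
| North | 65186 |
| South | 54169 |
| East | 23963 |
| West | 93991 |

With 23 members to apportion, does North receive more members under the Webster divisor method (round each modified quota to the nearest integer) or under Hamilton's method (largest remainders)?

Webster

Webster: North 7, South 5, East 2, West 9.
Hamilton: North 6, South 5, East 3, West 9.
North gets 7 under Webster and 6 under Hamilton.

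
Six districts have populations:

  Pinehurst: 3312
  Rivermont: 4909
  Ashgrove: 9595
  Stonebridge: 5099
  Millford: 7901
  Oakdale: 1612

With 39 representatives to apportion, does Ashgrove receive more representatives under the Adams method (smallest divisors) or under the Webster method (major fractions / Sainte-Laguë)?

Adams: Pinehurst 4, Rivermont 6, Ashgrove 11, Stonebridge 6, Millford 10, Oakdale 2.
Webster: Pinehurst 4, Rivermont 6, Ashgrove 12, Stonebridge 6, Millford 9, Oakdale 2.
Ashgrove gets 11 under Adams and 12 under Webster.

Webster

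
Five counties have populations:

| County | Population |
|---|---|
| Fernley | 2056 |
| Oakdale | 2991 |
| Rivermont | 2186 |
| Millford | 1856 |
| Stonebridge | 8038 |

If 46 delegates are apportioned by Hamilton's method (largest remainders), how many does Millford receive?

5

Total 17127; standard divisor 17127/46 ≈ 372.326.
Standard quotas: Fernley 5.5220, Oakdale 8.0333, Rivermont 5.8712, Millford 4.9849, Stonebridge 21.5886.
Lower quotas: Fernley 5, Oakdale 8, Rivermont 5, Millford 4, Stonebridge 21 (sum 43, leaving 3 seats).
Remainders in descending order: Millford 0.9849, Rivermont 0.8712, Stonebridge 0.5886, Fernley 0.5220, Oakdale 0.0333.
Largest remainders: Millford, Rivermont, Stonebridge receive the extra seats.
Millford receives 5.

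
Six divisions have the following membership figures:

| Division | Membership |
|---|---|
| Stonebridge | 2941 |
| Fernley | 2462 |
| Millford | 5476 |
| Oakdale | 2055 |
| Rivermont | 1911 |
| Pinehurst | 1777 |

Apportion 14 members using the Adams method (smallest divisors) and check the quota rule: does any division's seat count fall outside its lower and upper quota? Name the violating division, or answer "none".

none

Standard quotas: Stonebridge 2.477, Fernley 2.074, Millford 4.612, Oakdale 1.731, Rivermont 1.610, Pinehurst 1.497.
Adams allocation: Stonebridge 2, Fernley 2, Millford 4, Oakdale 2, Rivermont 2, Pinehurst 2.
Every allocation lies between the lower and upper quota.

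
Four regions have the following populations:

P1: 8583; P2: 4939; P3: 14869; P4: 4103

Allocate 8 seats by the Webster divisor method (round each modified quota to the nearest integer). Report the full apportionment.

Standard divisor 32494/8 ≈ 4061.75; standard quotas: P1 2.113, P2 1.216, P3 3.661, P4 1.010.
Rounding to the nearest integer gives P1 2, P2 1, P3 4, P4 1 — total 8, matching the house size, so no adjustment is needed.

P1 2, P2 1, P3 4, P4 1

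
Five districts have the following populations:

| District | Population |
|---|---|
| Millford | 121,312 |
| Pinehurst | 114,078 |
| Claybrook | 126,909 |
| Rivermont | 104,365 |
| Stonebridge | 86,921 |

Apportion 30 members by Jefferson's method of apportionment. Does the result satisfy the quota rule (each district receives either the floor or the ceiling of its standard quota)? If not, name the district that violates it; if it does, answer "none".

none

Standard quotas: Millford 6.574, Pinehurst 6.182, Claybrook 6.877, Rivermont 5.656, Stonebridge 4.710.
Jefferson allocation: Millford 6, Pinehurst 6, Claybrook 7, Rivermont 6, Stonebridge 5.
Every allocation lies between the lower and upper quota.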